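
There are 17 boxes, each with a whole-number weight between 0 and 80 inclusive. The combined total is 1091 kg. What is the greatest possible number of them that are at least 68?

16

Suppose k of them are at least 68. Those contribute at least 68 each and the other 17 − k at least 0 each.
So the total is at least 68k + 0(17 − k) = 0 + 68k. This must be ≤ 1091, giving k ≤ 16.
k = 16 is achieved by 16 values at 68 and 1 at 0, total 1088; add 3 to one value (staying below 68) to reach 1091.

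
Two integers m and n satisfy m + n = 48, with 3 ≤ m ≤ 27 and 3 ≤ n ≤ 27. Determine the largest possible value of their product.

mn = m(48 − m) is maximized when m is as near 48/2 as the bounds allow.
Taking m = 24 and n = 24 (both in [3, 27]) gives mn = 576.

576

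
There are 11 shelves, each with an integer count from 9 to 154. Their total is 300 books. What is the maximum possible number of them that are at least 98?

Suppose k of them are at least 98. Those contribute at least 98 each and the other 11 − k at least 9 each.
So the total is at least 98k + 9(11 − k) = 99 + 89k. This must be ≤ 300, giving k ≤ 2.
k = 2 is achieved by 2 values at 98 and 9 at 9, total 277; add 23 to one value (staying below 98) to reach 300.

2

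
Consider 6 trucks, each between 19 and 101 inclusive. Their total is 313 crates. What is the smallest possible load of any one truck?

Minimizing one value means maximizing the remaining 5.
The other 5 can take up 5 × 101 = 505 ≥ 313 − 19, so one truck can sit at its floor of 19.
Achievable: one at 19 and the other 5 totalling 294, which fits since 5 × 19 ≤ 294 ≤ 5 × 101.

19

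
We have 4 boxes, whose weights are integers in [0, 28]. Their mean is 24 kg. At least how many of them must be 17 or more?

3

The total is 4 × 24 = 96.
If only k of them are at least 17, the other 4 − k are at most 16, so the total is at most k·28 + (4 − k)·16.
This must reach 96, so k·28 + (4 − k)·16 ≥ 96, giving k ≥ 3.
Exactly 3 works: 3 values at 28 and 1 at 16 total 100; lower one of the high values by 4 (still ≥ 17) to hit 96.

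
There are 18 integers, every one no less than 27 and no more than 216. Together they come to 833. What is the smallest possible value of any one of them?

27

To make one integer as small as possible, make the other 17 as large as possible.
The other 17 can take up 17 × 216 = 3672 ≥ 833 − 27, so one integer can sit at its floor of 27.
Achievable: one at 27 and the other 17 totalling 806, which fits since 17 × 27 ≤ 806 ≤ 17 × 216.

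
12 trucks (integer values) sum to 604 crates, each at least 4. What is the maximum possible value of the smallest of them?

50

The average is 604/12 < 51, so some value is ≤ 50.
Achievable: 8 of them at 50 and 4 at 51 total 604.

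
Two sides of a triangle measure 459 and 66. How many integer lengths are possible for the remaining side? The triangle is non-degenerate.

131

The triangle inequality gives |459 − 66| < c < 459 + 66, i.e. 393 < c < 525.
So c can be any integer from 394 to 524: 131 values.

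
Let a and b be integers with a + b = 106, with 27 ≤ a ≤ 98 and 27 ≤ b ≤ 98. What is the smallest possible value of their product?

2133

Since a + b is fixed, pushing one of them to its bound minimizes the product.
The extreme feasible split is a = 27, b = 79, giving ab = 2133.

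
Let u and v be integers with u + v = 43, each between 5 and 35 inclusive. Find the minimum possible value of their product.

For a fixed sum, uv is smallest when u and v are as far apart as possible.
The extreme feasible split is u = 8, v = 35, giving uv = 280.

280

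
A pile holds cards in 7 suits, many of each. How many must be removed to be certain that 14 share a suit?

In the worst case you draw 13 of each of the 7 suits: 7 × 13 = 91.
One more forces 14 of some suit, so 91 + 1 = 92.

92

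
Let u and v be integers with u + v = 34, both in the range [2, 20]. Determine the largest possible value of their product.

uv = u(34 − u) is maximized when u is as near 34/2 as the bounds allow.
Taking u = 17 and v = 17 (both in [2, 20]) gives uv = 289.

289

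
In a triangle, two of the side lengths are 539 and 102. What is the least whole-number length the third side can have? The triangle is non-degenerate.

438

The third side must exceed |539 − 102| = 437.
The smallest integer above 437 is 438.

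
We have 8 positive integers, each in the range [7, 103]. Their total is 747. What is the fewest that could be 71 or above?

Each value short of 71 is at most 70, costing at least 103 − 70 = 33 against the maximum total of 824.
We can afford to lose at most 824 − 747 = 77, so at most ⌊77/33⌋ = 2 fall short, and at least 6 are ≥ 71.
Exactly 6 works: 6 values at 103 and 2 at 70 total 758; lower one of the high values by 11 (still ≥ 71) to hit 747.

6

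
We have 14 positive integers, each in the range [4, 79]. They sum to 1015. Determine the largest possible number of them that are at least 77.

13

With k values at 77 or above and the rest at least 4, the sum is at least 56 + 73k.
Since the sum is 1015, we need 73k ≤ 959, i.e. k ≤ 13.
k = 13 is achieved by 13 values at 77 and 1 at 4, total 1005; add 10 to one value (staying below 77) to reach 1015.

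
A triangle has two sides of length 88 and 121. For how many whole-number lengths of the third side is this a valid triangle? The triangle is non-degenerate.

175

The triangle inequality gives |88 − 121| < c < 88 + 121, i.e. 33 < c < 209.
So c can be any integer from 34 to 208: 175 values.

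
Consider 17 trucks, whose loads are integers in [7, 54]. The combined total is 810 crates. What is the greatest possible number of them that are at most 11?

2

Suppose k of them are at most 11. Those contribute at most 11 each and the rest at most 54 each.
So the total is at most 11k + 54(17 − k) = 918 − 43k. This must still be ≥ 810, so k ≤ 2.
k = 2 is achieved by 2 values at 11 and 15 at 54, total 832; lower one of the 54's by 22 (still > 11) to reach 810.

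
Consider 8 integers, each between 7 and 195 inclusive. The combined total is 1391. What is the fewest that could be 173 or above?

If only k of them are at least 173, the other 8 − k are at most 172, so the total is at most k·195 + (8 − k)·172.
This must reach 1391, so k·195 + (8 − k)·172 ≥ 1391, giving k ≥ 1.
Exactly 1 works: 1 value at 195 and 7 at 172 total 1399; lower one of the high values by 8 (still ≥ 173) to hit 1391.

1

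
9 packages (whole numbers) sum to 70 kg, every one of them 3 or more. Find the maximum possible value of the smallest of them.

7

If every one of the 9 were at least 8, the total would be at least 9 × 8 = 72 > 70.
Taking 2 copies of 7 and 7 copies of 8 gives exactly 70, so 7 is attained.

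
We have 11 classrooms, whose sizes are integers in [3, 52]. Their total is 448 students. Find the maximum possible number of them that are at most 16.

3

Suppose k of them are at most 16. Those contribute at most 16 each and the rest at most 52 each.
So the total is at most 16k + 52(11 − k) = 572 − 36k. This must still be ≥ 448, so k ≤ 3.
k = 3 is achieved by 3 values at 16 and 8 at 52, total 464; lower one of the 52's by 16 (still > 16) to reach 448.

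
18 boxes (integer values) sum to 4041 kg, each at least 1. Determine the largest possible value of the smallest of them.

The average is 4041/18 < 225, so some value is ≤ 224.
Equality holds with 9 values of 224 and 9 values of 225.

224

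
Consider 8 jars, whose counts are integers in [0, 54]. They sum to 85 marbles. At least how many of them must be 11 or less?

1

Each value above 11 is at least 12, contributing at least 12 − 0 = 12 above the floor 0.
The sum exceeds the floor total 0 by 85, so at most ⌊85/12⌋ = 7 exceed 11, and at least 1 are ≤ 11.
Exactly 1 works: 1 value at 0 and 7 at 12 total 84; raise one of the low values by 1 (still ≤ 11) to hit 85.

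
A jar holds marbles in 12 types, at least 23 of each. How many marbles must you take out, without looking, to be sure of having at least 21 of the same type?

In the worst case you draw 20 of each of the 12 types: 12 × 20 = 240.
One more forces 21 of some type, so 240 + 1 = 241.

241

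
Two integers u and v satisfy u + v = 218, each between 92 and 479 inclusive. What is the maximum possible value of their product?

11881

With u + v fixed, uv peaks when the two are closest together.
Taking u = 109 and v = 109 (both in [92, 479]) gives uv = 11881.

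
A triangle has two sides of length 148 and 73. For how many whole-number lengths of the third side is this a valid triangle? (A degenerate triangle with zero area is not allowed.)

145

The triangle inequality gives |148 − 73| < c < 148 + 73, i.e. 75 < c < 221.
So c can be any integer from 76 to 220: 145 values.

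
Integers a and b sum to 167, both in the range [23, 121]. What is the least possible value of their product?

For a fixed sum, ab is smallest when a and b are as far apart as possible.
The extreme feasible split is a = 46, b = 121, giving ab = 5566.

5566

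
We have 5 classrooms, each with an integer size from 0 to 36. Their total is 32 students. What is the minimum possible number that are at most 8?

2

Let j be the number exceeding 8. Then the total is ≥ 9·j + 0·(5 − j) = 0 + 9j.
So 9j ≤ 32 and j ≤ 3; hence at least 5 − 3 = 2 are ≤ 8.
Exactly 2 works: 2 values at 0 and 3 at 9 total 27; raise one of the low values by 5 (still ≤ 8) to hit 32.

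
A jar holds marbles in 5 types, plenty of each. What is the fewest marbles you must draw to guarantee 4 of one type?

16

You could draw 3 of every type without reaching 4 of any — 15 in all.
One more forces 4 of some type, so 15 + 1 = 16.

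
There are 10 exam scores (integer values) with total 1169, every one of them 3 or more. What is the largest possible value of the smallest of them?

116

If every one of the 10 were at least 117, the total would be at least 10 × 117 = 1170 > 1169.
Equality holds with 1 value of 116 and 9 values of 117.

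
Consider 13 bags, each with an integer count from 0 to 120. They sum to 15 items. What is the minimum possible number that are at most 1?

If only k of them are at most 1, the other 13 − k are at least 2, so the total is at least (13 − k)·2 + k·0.
This is ≤ 15, so (13 − k)·2 + 0k ≤ 15, which gives k ≥ 6.
Exactly 6 works: 6 values at 0 and 7 at 2 total 14; raise one of the low values by 1 (still ≤ 1) to hit 15.

6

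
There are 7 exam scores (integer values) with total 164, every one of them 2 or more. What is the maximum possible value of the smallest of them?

23

The average is 164/7 < 24, so some value is ≤ 23.
Achievable: 4 of them at 23 and 3 at 24 total 164.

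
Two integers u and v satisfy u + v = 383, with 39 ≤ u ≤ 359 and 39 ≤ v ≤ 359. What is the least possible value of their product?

Since u + v is fixed, pushing one of them to its bound minimizes the product.
At the endpoint u = 39, v = 383 − 39 = 344, so uv = 39 × 344 = 13416.

13416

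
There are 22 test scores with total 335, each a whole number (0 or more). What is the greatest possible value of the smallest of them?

If every one of the 22 were at least 16, the total would be at least 22 × 16 = 352 > 335.
Equality holds with 17 values of 15 and 5 values of 16.

15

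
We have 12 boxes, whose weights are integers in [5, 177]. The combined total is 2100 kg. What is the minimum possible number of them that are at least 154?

Suppose at most 12 − j of them reach 154; then j values are ≤ 153 and the rest ≤ 177.
The total is then ≤ 153·j + 177·(12 − j) = 2124 − 24j. For this to be ≥ 2100 we need j ≤ 1, so at least 12 − 1 = 11 must reach 154.
Exactly 11 works: 11 values at 177 and 1 at 153 total 2100.

11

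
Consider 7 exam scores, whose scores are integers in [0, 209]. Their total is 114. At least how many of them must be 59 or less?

6

Each value above 59 is at least 60, contributing at least 60 − 0 = 60 above the floor 0.
The sum exceeds the floor total 0 by 114, so at most ⌊114/60⌋ = 1 exceed 59, and at least 6 are ≤ 59.
Exactly 6 works: 6 values at 0 and 1 at 60 total 60; raise one of the low values by 54 (still ≤ 59) to hit 114.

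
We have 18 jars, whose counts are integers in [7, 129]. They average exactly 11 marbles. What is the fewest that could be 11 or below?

4

The total is 18 × 11 = 198.
Let j be the number exceeding 11. Then the total is ≥ 12·j + 7·(18 − j) = 126 + 5j.
So 5j ≤ 72 and j ≤ 14; hence at least 18 − 14 = 4 are ≤ 11.
Exactly 4 works: 4 values at 7 and 14 at 12 total 196; raise one of the low values by 2 (still ≤ 11) to hit 198.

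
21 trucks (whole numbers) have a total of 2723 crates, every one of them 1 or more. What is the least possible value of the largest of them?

130

The 21 values sum to 2723, so their maximum is at least ⌈2723/21⌉ = 130.
Achievable: 14 of them at 130 and 7 at 129 total 2723.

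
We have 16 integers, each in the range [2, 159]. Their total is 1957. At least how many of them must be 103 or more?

Suppose at most 16 − j of them reach 103; then j values are ≤ 102 and the rest ≤ 159.
The total is then ≤ 102·j + 159·(16 − j) = 2544 − 57j. For this to be ≥ 1957 we need j ≤ 10, so at least 16 − 10 = 6 must reach 103.
Exactly 6 works: 6 values at 159 and 10 at 102 total 1974; lower one of the high values by 17 (still ≥ 103) to hit 1957.

6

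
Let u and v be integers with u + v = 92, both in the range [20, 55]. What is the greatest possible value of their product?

2116

With u + v fixed, uv peaks when the two are closest together.
Taking u = 46 and v = 46 (both in [20, 55]) gives uv = 2116.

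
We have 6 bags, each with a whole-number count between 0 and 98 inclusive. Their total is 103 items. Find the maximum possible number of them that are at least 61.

If k of the values are ≥ 61, the total is ≥ 61k + 0(6 − k).
Setting 61k + 0(6 − k) ≤ 103 gives 61k ≤ 103, so k ≤ 1.
k = 1 is achieved by 1 value at 61 and 5 at 0, total 61; add 42 to one value (staying below 61) to reach 103.

1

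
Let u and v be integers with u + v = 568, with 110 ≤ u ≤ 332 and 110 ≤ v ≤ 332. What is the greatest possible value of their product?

uv = u(568 − u) is maximized when u is as near 568/2 as the bounds allow.
Taking u = 284 and v = 284 (both in [110, 332]) gives uv = 80656.

80656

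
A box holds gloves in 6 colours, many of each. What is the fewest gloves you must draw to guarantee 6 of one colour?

You could draw 5 of every colour without reaching 6 of any — 30 in all.
One more forces 6 of some colour, so 30 + 1 = 31.

31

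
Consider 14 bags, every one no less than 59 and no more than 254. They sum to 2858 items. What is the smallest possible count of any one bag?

Minimizing one value means maximizing the remaining 13.
The other 13 can take up 13 × 254 = 3302 ≥ 2858 − 59, so one bag can sit at its floor of 59.
Achievable: one at 59 and the other 13 totalling 2799, which fits since 13 × 59 ≤ 2799 ≤ 13 × 254.

59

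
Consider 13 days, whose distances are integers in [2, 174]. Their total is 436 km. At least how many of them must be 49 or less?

If only k of them are at most 49, the other 13 − k are at least 50, so the total is at least (13 − k)·50 + k·2.
This is ≤ 436, so (13 − k)·50 + 2k ≤ 436, which gives k ≥ 5.
Exactly 5 works: 5 values at 2 and 8 at 50 total 410; raise one of the low values by 26 (still ≤ 49) to hit 436.

5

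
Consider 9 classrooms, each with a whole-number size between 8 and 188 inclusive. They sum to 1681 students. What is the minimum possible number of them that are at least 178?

Suppose at most 9 − j of them reach 178; then j values are ≤ 177 and the rest ≤ 188.
The total is then ≤ 177·j + 188·(9 − j) = 1692 − 11j. For this to be ≥ 1681 we need j ≤ 1, so at least 9 − 1 = 8 must reach 178.
Exactly 8 works: 8 values at 188 and 1 at 177 total 1681.

8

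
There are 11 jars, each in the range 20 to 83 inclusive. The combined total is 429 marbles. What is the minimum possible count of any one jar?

20

Minimizing one value means maximizing the remaining 10.
The other 10 can take up 10 × 83 = 830 ≥ 429 − 20, so one jar can sit at its floor of 20.
Achievable: one at 20 and the other 10 totalling 409, which fits since 10 × 20 ≤ 409 ≤ 10 × 83.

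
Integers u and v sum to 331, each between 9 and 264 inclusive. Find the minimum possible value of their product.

Since u + v is fixed, pushing one of them to its bound minimizes the product.
At the endpoint u = 67, v = 331 − 67 = 264, so uv = 67 × 264 = 17688.

17688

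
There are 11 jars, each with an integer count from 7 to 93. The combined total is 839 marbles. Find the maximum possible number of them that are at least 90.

9

With k values at 90 or above and the rest at least 7, the sum is at least 77 + 83k.
Since the sum is 839, we need 83k ≤ 762, i.e. k ≤ 9.
k = 9 is achieved by 9 values at 90 and 2 at 7, total 824; add 15 to one value (staying below 90) to reach 839.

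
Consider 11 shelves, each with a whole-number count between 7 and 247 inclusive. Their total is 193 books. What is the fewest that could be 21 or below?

4

Let j be the number exceeding 21. Then the total is ≥ 22·j + 7·(11 − j) = 77 + 15j.
So 15j ≤ 116 and j ≤ 7; hence at least 11 − 7 = 4 are ≤ 21.
Exactly 4 works: 4 values at 7 and 7 at 22 total 182; raise one of the low values by 11 (still ≤ 21) to hit 193.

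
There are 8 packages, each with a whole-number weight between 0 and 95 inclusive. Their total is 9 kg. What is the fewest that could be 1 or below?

4

Let j be the number exceeding 1. Then the total is ≥ 2·j + 0·(8 − j) = 0 + 2j.
So 2j ≤ 9 and j ≤ 4; hence at least 8 − 4 = 4 are ≤ 1.
Exactly 4 works: 4 values at 0 and 4 at 2 total 8; raise one of the low values by 1 (still ≤ 1) to hit 9.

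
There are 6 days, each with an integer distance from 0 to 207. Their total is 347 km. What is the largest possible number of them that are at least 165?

If k of the values are ≥ 165, the total is ≥ 165k + 0(6 − k).
Setting 165k + 0(6 − k) ≤ 347 gives 165k ≤ 347, so k ≤ 2.
k = 2 is achieved by 2 values at 165 and 4 at 0, total 330; add 17 to one value (staying below 165) to reach 347.

2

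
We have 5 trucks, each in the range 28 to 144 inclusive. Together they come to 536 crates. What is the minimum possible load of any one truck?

28

To make one truck as small as possible, make the other 4 as large as possible.
The other 4 can take up 4 × 144 = 576 ≥ 536 − 28, so one truck can sit at its floor of 28.
Achievable: one at 28 and the other 4 totalling 508, which fits since 4 × 28 ≤ 508 ≤ 4 × 144.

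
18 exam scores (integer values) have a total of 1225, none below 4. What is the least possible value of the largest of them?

The 18 values sum to 1225, so their maximum is at least ⌈1225/18⌉ = 69.
Taking 17 copies of 68 and 1 copy of 69 gives exactly 1225, so 69 is attained.

69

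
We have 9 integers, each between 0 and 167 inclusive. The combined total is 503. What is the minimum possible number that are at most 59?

1

Each value above 59 is at least 60, contributing at least 60 − 0 = 60 above the floor 0.
The sum exceeds the floor total 0 by 503, so at most ⌊503/60⌋ = 8 exceed 59, and at least 1 are ≤ 59.
Exactly 1 works: 1 value at 0 and 8 at 60 total 480; raise one of the low values by 23 (still ≤ 59) to hit 503.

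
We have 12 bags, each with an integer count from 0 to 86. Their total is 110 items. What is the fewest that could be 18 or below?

If only k of them are at most 18, the other 12 − k are at least 19, so the total is at least (12 − k)·19 + k·0.
This is ≤ 110, so (12 − k)·19 + 0k ≤ 110, which gives k ≥ 7.
Exactly 7 works: 7 values at 0 and 5 at 19 total 95; raise one of the low values by 15 (still ≤ 18) to hit 110.

7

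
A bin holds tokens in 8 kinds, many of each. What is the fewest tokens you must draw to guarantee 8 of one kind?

You could draw 7 of every kind without reaching 8 of any — 56 in all.
One more forces 8 of some kind, so 56 + 1 = 57.

57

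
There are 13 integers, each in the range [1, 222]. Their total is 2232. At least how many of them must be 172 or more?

Suppose at most 13 − j of them reach 172; then j values are ≤ 171 and the rest ≤ 222.
The total is then ≤ 171·j + 222·(13 − j) = 2886 − 51j. For this to be ≥ 2232 we need j ≤ 12, so at least 13 − 12 = 1 must reach 172.
Exactly 1 works: 1 value at 222 and 12 at 171 total 2274; lower one of the high values by 42 (still ≥ 172) to hit 2232.

1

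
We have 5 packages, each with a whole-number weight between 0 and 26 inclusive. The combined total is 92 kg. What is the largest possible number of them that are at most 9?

2

Suppose k of them are at most 9. Those contribute at most 9 each and the rest at most 26 each.
So the total is at most 9k + 26(5 − k) = 130 − 17k. This must still be ≥ 92, so k ≤ 2.
k = 2 is achieved by 2 values at 9 and 3 at 26, total 96; lower one of the 26's by 4 (still > 9) to reach 92.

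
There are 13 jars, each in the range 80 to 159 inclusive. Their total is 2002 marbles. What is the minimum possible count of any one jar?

94

Minimizing one value means maximizing the remaining 12.
The other 12 contribute at most 12 × 159 = 1908, leaving at least 2002 − 1908 = 94.
Since 94 ≥ 80, this is achievable: one at 94 and 12 at 159.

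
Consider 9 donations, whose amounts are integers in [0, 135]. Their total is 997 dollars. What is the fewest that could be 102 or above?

If only k of them are at least 102, the other 9 − k are at most 101, so the total is at most k·135 + (9 − k)·101.
This must reach 997, so k·135 + (9 − k)·101 ≥ 997, giving k ≥ 3.
Exactly 3 works: 3 values at 135 and 6 at 101 total 1011; lower one of the high values by 14 (still ≥ 102) to hit 997.

3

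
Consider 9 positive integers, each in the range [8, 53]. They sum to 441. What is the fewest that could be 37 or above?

7

Suppose at most 9 − j of them reach 37; then j values are ≤ 36 and the rest ≤ 53.
The total is then ≤ 36·j + 53·(9 − j) = 477 − 17j. For this to be ≥ 441 we need j ≤ 2, so at least 9 − 2 = 7 must reach 37.
Exactly 7 works: 7 values at 53 and 2 at 36 total 443; lower one of the high values by 2 (still ≥ 37) to hit 441.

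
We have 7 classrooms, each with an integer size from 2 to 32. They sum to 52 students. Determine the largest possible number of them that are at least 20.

2

With k values at 20 or above and the rest at least 2, the sum is at least 14 + 18k.
Since the sum is 52, we need 18k ≤ 38, i.e. k ≤ 2.
k = 2 is achieved by 2 values at 20 and 5 at 2, total 50; add 2 to one value (staying below 20) to reach 52.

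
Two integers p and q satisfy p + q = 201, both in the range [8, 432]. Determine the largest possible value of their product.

10100

With p + q fixed, pq peaks when the two are closest together.
Taking p = 100 and q = 101 (both in [8, 432]) gives pq = 10100.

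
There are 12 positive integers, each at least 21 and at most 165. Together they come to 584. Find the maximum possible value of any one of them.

To make one integer as large as possible, make the other 11 as small as possible.
The other 11 contribute at least 11 × 21 = 231, leaving at most 584 − 231 = 353.
But each integer is capped at 165, so the maximum is 165.
Achievable: one at 165 and the other 11 totalling 419, which fits since 11 × 21 ≤ 419 ≤ 11 × 165.

165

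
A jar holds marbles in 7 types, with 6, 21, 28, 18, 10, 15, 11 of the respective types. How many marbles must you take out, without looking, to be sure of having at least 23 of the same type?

In the worst case you take as many as possible of each type without reaching 23: 6 + 21 + 22 + 18 + 10 + 15 + 11 = 103.
The next one must give 23 of some type, so 103 + 1 = 104.

104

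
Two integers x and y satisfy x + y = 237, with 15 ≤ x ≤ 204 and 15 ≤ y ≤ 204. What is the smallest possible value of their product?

6732

xy = x(237 − x) is concave in x, so over [33, 204] it is minimized at an endpoint.
The extreme feasible split is x = 33, y = 204, giving xy = 6732.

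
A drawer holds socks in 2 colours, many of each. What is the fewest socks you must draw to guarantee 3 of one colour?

5

In the worst case you draw 2 of each of the 2 colours: 2 × 2 = 4.
One more forces 3 of some colour, so 4 + 1 = 5.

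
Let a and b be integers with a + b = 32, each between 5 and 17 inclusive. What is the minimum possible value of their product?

Since a + b is fixed, pushing one of them to its bound minimizes the product.
The extreme feasible split is a = 15, b = 17, giving ab = 255.

255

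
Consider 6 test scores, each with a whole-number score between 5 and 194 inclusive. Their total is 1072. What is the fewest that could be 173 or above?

Each value short of 173 is at most 172, costing at least 194 − 172 = 22 against the maximum total of 1164.
We can afford to lose at most 1164 − 1072 = 92, so at most ⌊92/22⌋ = 4 fall short, and at least 2 are ≥ 173.
Exactly 2 works: 2 values at 194 and 4 at 172 total 1076; lower one of the high values by 4 (still ≥ 173) to hit 1072.

2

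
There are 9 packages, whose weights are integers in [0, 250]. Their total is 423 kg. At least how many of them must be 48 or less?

1

Let j be the number exceeding 48. Then the total is ≥ 49·j + 0·(9 − j) = 0 + 49j.
So 49j ≤ 423 and j ≤ 8; hence at least 9 − 8 = 1 are ≤ 48.
Exactly 1 works: 1 value at 0 and 8 at 49 total 392; raise one of the low values by 31 (still ≤ 48) to hit 423.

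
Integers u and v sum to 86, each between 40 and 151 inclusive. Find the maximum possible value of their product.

1849

For a fixed sum, the product uv is largest when u and v are as close as possible.
Taking u = 43 and v = 43 (both in [40, 151]) gives uv = 1849.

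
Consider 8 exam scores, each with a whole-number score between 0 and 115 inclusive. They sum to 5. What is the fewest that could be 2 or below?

Each value above 2 is at least 3, contributing at least 3 − 0 = 3 above the floor 0.
The sum exceeds the floor total 0 by 5, so at most ⌊5/3⌋ = 1 exceed 2, and at least 7 are ≤ 2.
Exactly 7 works: 7 values at 0 and 1 at 3 total 3; raise one of the low values by 2 (still ≤ 2) to hit 5.

7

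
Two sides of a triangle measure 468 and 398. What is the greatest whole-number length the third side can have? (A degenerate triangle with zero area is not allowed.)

865

The third side must be less than 468 + 398 = 866.
The largest integer below 866 is 865.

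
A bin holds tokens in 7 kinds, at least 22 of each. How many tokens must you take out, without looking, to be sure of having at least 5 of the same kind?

In the worst case you draw 4 of each of the 7 kinds: 7 × 4 = 28.
One more forces 5 of some kind, so 28 + 1 = 29.

29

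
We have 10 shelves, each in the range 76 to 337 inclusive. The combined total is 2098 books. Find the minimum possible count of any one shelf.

76

To make one shelf as small as possible, make the other 9 as large as possible.
The other 9 can take up 9 × 337 = 3033 ≥ 2098 − 76, so one shelf can sit at its floor of 76.
Achievable: one at 76 and the other 9 totalling 2022, which fits since 9 × 76 ≤ 2022 ≤ 9 × 337.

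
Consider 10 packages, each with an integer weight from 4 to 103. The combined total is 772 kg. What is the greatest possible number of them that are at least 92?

If k of the values are ≥ 92, the total is ≥ 92k + 4(10 − k).
Setting 92k + 4(10 − k) ≤ 772 gives 88k ≤ 732, so k ≤ 8.
k = 8 is achieved by 8 values at 92 and 2 at 4, total 744; add 28 to one value (staying below 92) to reach 772.

8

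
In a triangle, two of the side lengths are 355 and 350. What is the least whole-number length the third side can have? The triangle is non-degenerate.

The third side must exceed |355 − 350| = 5.
The smallest integer above 5 is 6.

6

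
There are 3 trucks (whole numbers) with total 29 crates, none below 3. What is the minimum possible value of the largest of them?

10

The 3 values sum to 29, so their maximum is at least ⌈29/3⌉ = 10.
Taking 1 copy of 9 and 2 copies of 10 gives exactly 29, so 10 is attained.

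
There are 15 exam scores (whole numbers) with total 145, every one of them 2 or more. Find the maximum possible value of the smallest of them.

The average is 145/15 < 10, so some value is ≤ 9.
Taking 5 copies of 9 and 10 copies of 10 gives exactly 145, so 9 is attained.

9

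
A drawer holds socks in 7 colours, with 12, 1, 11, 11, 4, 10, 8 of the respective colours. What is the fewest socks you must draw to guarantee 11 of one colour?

In the worst case you take as many as possible of each colour without reaching 11: 10 + 1 + 10 + 10 + 4 + 10 + 8 = 53.
The next one must give 11 of some colour, so 53 + 1 = 54.

54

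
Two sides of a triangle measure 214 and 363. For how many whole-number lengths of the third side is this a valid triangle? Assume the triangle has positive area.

The triangle inequality gives |214 − 363| < c < 214 + 363, i.e. 149 < c < 577.
So c can be any integer from 150 to 576: 427 values.

427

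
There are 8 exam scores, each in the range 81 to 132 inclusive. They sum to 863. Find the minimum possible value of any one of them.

81

Minimizing one value means maximizing the remaining 7.
The other 7 can take up 7 × 132 = 924 ≥ 863 − 81, so one score can sit at its floor of 81.
Achievable: one at 81 and the other 7 totalling 782, which fits since 7 × 81 ≤ 782 ≤ 7 × 132.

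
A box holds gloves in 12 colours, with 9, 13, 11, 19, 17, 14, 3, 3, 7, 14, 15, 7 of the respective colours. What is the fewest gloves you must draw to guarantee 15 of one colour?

In the worst case you take as many as possible of each colour without reaching 15: 9 + 13 + 11 + 14 + 14 + 14 + 3 + 3 + 7 + 14 + 14 + 7 = 123.
The next one must give 15 of some colour, so 123 + 1 = 124.

124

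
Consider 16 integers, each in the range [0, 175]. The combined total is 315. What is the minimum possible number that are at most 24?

Each value above 24 is at least 25, contributing at least 25 − 0 = 25 above the floor 0.
The sum exceeds the floor total 0 by 315, so at most ⌊315/25⌋ = 12 exceed 24, and at least 4 are ≤ 24.
Exactly 4 works: 4 values at 0 and 12 at 25 total 300; raise one of the low values by 15 (still ≤ 24) to hit 315.

4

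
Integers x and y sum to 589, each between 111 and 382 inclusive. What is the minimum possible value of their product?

xy = x(589 − x) is concave in x, so over [207, 382] it is minimized at an endpoint.
The extreme feasible split is x = 207, y = 382, giving xy = 79074.

79074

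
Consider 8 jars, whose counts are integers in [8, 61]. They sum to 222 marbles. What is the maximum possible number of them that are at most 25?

7

Each value at 25 or below falls at least 61 − 25 = 36 short of the ceiling 61.
The ceiling total is 8 × 61 = 488, and we need 222, so at most ⌊(488 − 222)/36⌋ = 7 can be that low.
k = 7 is achieved by 7 values at 25 and 1 at 61, total 236; lower one of the 61's by 14 (still > 25) to reach 222.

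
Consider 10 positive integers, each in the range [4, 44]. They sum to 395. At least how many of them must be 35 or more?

Suppose at most 10 − j of them reach 35; then j values are ≤ 34 and the rest ≤ 44.
The total is then ≤ 34·j + 44·(10 − j) = 440 − 10j. For this to be ≥ 395 we need j ≤ 4, so at least 10 − 4 = 6 must reach 35.
Exactly 6 works: 6 values at 44 and 4 at 34 total 400; lower one of the high values by 5 (still ≥ 35) to hit 395.

6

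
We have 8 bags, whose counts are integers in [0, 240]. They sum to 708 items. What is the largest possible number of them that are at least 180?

3

If k of the values are ≥ 180, the total is ≥ 180k + 0(8 − k).
Setting 180k + 0(8 − k) ≤ 708 gives 180k ≤ 708, so k ≤ 3.
k = 3 is achieved by 3 values at 180 and 5 at 0, total 540; add 168 to one value (staying below 180) to reach 708.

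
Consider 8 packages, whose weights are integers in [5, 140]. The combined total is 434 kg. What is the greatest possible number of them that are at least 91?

4

If k of the values are ≥ 91, the total is ≥ 91k + 5(8 − k).
Setting 91k + 5(8 − k) ≤ 434 gives 86k ≤ 394, so k ≤ 4.
k = 4 is achieved by 4 values at 91 and 4 at 5, total 384; add 50 to one value (staying below 91) to reach 434.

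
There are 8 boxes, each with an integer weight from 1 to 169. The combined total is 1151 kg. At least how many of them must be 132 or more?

3

Each value short of 132 is at most 131, costing at least 169 − 131 = 38 against the maximum total of 1352.
We can afford to lose at most 1352 − 1151 = 201, so at most ⌊201/38⌋ = 5 fall short, and at least 3 are ≥ 132.
Exactly 3 works: 3 values at 169 and 5 at 131 total 1162; lower one of the high values by 11 (still ≥ 132) to hit 1151.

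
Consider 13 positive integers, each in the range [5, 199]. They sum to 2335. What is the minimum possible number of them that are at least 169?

5

Suppose at most 13 − j of them reach 169; then j values are ≤ 168 and the rest ≤ 199.
The total is then ≤ 168·j + 199·(13 − j) = 2587 − 31j. For this to be ≥ 2335 we need j ≤ 8, so at least 13 − 8 = 5 must reach 169.
Exactly 5 works: 5 values at 199 and 8 at 168 total 2339; lower one of the high values by 4 (still ≥ 169) to hit 2335.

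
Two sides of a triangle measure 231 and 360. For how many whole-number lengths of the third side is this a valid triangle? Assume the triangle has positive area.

The triangle inequality gives |231 − 360| < c < 231 + 360, i.e. 129 < c < 591.
So c can be any integer from 130 to 590: 461 values.

461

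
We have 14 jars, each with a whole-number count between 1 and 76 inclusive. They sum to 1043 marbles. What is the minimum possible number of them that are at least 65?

13

Each value short of 65 is at most 64, costing at least 76 − 64 = 12 against the maximum total of 1064.
We can afford to lose at most 1064 − 1043 = 21, so at most ⌊21/12⌋ = 1 fall short, and at least 13 are ≥ 65.
Exactly 13 works: 13 values at 76 and 1 at 64 total 1052; lower one of the high values by 9 (still ≥ 65) to hit 1043.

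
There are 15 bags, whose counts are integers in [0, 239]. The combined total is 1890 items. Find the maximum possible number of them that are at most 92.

Suppose k of them are at most 92. Those contribute at most 92 each and the rest at most 239 each.
So the total is at most 92k + 239(15 − k) = 3585 − 147k. This must still be ≥ 1890, so k ≤ 11.
k = 11 is achieved by 11 values at 92 and 4 at 239, total 1968; lower one of the 239's by 78 (still > 92) to reach 1890.

11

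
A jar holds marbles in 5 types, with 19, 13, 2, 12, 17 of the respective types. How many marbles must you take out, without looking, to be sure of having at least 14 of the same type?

In the worst case you take as many as possible of each type without reaching 14: 13 + 13 + 2 + 12 + 13 = 53.
The next one must give 14 of some type, so 53 + 1 = 54.

54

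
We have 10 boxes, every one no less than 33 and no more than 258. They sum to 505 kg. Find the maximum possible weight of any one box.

208

Maximizing one value means minimizing the remaining 9.
The other 9 contribute at least 9 × 33 = 297, leaving at most 505 − 297 = 208.
Since 208 ≤ 258, this is achievable: one at 208 and 9 at 33.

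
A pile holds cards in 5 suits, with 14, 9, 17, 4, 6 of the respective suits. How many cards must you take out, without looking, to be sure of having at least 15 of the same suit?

In the worst case you take as many as possible of each suit without reaching 15: 14 + 9 + 14 + 4 + 6 = 47.
The next one must give 15 of some suit, so 47 + 1 = 48.

48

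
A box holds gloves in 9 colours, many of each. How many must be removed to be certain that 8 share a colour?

You could draw 7 of every colour without reaching 8 of any — 63 in all.
One more forces 8 of some colour, so 63 + 1 = 64.

64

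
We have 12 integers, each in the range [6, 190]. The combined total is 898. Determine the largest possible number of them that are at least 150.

5

Suppose k of them are at least 150. Those contribute at least 150 each and the other 12 − k at least 6 each.
So the total is at least 150k + 6(12 − k) = 72 + 144k. This must be ≤ 898, giving k ≤ 5.
k = 5 is achieved by 5 values at 150 and 7 at 6, total 792; add 106 to one value (staying below 150) to reach 898.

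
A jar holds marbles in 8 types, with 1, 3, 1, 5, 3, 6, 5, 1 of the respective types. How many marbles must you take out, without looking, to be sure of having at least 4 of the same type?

In the worst case you take as many as possible of each type without reaching 4: 1 + 3 + 1 + 3 + 3 + 3 + 3 + 1 = 18.
The next one must give 4 of some type, so 18 + 1 = 19.

19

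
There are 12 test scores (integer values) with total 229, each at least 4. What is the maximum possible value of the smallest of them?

If every one of the 12 were at least 20, the total would be at least 12 × 20 = 240 > 229.
Equality holds with 11 values of 19 and 1 value of 20.

19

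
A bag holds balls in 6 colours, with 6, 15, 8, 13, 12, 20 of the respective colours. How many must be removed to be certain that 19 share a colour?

In the worst case you take as many as possible of each colour without reaching 19: 6 + 15 + 8 + 13 + 12 + 18 = 72.
The next one must give 19 of some colour, so 72 + 1 = 73.

73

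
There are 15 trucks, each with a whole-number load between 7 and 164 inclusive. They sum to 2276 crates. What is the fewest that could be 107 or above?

12

Each value short of 107 is at most 106, costing at least 164 − 106 = 58 against the maximum total of 2460.
We can afford to lose at most 2460 − 2276 = 184, so at most ⌊184/58⌋ = 3 fall short, and at least 12 are ≥ 107.
Exactly 12 works: 12 values at 164 and 3 at 106 total 2286; lower one of the high values by 10 (still ≥ 107) to hit 2276.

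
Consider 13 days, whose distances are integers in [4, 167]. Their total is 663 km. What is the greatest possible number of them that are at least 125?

If k of the values are ≥ 125, the total is ≥ 125k + 4(13 − k).
Setting 125k + 4(13 − k) ≤ 663 gives 121k ≤ 611, so k ≤ 5.
k = 5 is achieved by 5 values at 125 and 8 at 4, total 657; add 6 to one value (staying below 125) to reach 663.

5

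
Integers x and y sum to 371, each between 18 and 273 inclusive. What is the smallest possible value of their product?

For a fixed sum, xy is smallest when x and y are as far apart as possible.
The extreme feasible split is x = 98, y = 273, giving xy = 26754.

26754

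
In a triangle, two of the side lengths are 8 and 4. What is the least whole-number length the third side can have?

The third side must exceed |8 − 4| = 4.
The smallest integer above 4 is 5.

5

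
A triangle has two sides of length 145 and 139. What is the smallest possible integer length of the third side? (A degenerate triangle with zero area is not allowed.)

7

The third side must exceed |145 − 139| = 6.
The smallest integer above 6 is 7.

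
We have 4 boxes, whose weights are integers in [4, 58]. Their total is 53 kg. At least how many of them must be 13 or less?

1

Let j be the number exceeding 13. Then the total is ≥ 14·j + 4·(4 − j) = 16 + 10j.
So 10j ≤ 37 and j ≤ 3; hence at least 4 − 3 = 1 are ≤ 13.
Exactly 1 works: 1 value at 4 and 3 at 14 total 46; raise one of the low values by 7 (still ≤ 13) to hit 53.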